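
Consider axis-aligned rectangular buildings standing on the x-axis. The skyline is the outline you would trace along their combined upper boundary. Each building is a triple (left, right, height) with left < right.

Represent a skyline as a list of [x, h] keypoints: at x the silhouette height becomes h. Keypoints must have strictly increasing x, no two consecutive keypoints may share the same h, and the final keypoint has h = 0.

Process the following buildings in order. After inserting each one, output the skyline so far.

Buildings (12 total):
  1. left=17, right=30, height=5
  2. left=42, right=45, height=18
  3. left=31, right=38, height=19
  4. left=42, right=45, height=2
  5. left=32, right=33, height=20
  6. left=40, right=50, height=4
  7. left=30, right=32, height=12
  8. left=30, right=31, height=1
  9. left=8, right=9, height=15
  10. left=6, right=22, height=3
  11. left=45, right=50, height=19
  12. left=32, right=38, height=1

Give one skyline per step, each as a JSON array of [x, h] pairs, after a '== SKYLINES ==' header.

== SKYLINES ==
[[17,5],[30,0]]
[[17,5],[30,0],[42,18],[45,0]]
[[17,5],[30,0],[31,19],[38,0],[42,18],[45,0]]
[[17,5],[30,0],[31,19],[38,0],[42,18],[45,0]]
[[17,5],[30,0],[31,19],[32,20],[33,19],[38,0],[42,18],[45,0]]
[[17,5],[30,0],[31,19],[32,20],[33,19],[38,0],[40,4],[42,18],[45,4],[50,0]]
[[17,5],[30,12],[31,19],[32,20],[33,19],[38,0],[40,4],[42,18],[45,4],[50,0]]
[[17,5],[30,12],[31,19],[32,20],[33,19],[38,0],[40,4],[42,18],[45,4],[50,0]]
[[8,15],[9,0],[17,5],[30,12],[31,19],[32,20],[33,19],[38,0],[40,4],[42,18],[45,4],[50,0]]
[[6,3],[8,15],[9,3],[17,5],[30,12],[31,19],[32,20],[33,19],[38,0],[40,4],[42,18],[45,4],[50,0]]
[[6,3],[8,15],[9,3],[17,5],[30,12],[31,19],[32,20],[33,19],[38,0],[40,4],[42,18],[45,19],[50,0]]
[[6,3],[8,15],[9,3],[17,5],[30,12],[31,19],[32,20],[33,19],[38,0],[40,4],[42,18],[45,19],[50,0]]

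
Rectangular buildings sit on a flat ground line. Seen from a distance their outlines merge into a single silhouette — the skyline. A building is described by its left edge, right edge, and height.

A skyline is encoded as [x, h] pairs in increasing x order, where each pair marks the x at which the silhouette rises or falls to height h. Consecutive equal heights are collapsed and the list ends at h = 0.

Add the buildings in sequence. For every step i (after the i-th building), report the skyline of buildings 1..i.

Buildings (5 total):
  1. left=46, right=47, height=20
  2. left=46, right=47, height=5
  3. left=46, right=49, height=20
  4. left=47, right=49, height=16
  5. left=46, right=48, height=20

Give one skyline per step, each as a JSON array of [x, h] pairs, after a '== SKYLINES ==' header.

== SKYLINES ==
[[46,20],[47,0]]
[[46,20],[47,0]]
[[46,20],[49,0]]
[[46,20],[49,0]]
[[46,20],[49,0]]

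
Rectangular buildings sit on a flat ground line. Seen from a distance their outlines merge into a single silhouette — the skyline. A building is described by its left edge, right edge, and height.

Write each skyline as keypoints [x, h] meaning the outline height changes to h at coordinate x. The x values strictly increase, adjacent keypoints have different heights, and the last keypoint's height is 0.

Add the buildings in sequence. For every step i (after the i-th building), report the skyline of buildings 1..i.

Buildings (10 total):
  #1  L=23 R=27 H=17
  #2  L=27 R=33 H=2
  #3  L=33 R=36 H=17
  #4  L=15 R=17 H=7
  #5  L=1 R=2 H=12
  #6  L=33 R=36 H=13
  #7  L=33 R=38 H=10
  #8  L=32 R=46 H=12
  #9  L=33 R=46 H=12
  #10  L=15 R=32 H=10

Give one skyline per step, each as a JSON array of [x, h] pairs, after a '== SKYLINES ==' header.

== SKYLINES ==
[[23,17],[27,0]]
[[23,17],[27,2],[33,0]]
[[23,17],[27,2],[33,17],[36,0]]
[[15,7],[17,0],[23,17],[27,2],[33,17],[36,0]]
[[1,12],[2,0],[15,7],[17,0],[23,17],[27,2],[33,17],[36,0]]
[[1,12],[2,0],[15,7],[17,0],[23,17],[27,2],[33,17],[36,0]]
[[1,12],[2,0],[15,7],[17,0],[23,17],[27,2],[33,17],[36,10],[38,0]]
[[1,12],[2,0],[15,7],[17,0],[23,17],[27,2],[32,12],[33,17],[36,12],[46,0]]
[[1,12],[2,0],[15,7],[17,0],[23,17],[27,2],[32,12],[33,17],[36,12],[46,0]]
[[1,12],[2,0],[15,10],[23,17],[27,10],[32,12],[33,17],[36,12],[46,0]]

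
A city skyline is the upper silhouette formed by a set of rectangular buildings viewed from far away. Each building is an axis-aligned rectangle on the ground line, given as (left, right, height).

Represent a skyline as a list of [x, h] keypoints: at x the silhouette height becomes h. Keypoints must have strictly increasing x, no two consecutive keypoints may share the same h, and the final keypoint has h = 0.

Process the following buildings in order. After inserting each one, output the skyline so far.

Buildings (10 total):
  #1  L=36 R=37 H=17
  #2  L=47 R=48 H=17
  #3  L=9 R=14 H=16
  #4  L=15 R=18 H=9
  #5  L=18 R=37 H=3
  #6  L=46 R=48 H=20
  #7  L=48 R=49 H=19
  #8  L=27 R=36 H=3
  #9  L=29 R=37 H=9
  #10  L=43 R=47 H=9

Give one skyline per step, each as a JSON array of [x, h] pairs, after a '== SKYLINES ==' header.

== SKYLINES ==
[[36,17],[37,0]]
[[36,17],[37,0],[47,17],[48,0]]
[[9,16],[14,0],[36,17],[37,0],[47,17],[48,0]]
[[9,16],[14,0],[15,9],[18,0],[36,17],[37,0],[47,17],[48,0]]
[[9,16],[14,0],[15,9],[18,3],[36,17],[37,0],[47,17],[48,0]]
[[9,16],[14,0],[15,9],[18,3],[36,17],[37,0],[46,20],[48,0]]
[[9,16],[14,0],[15,9],[18,3],[36,17],[37,0],[46,20],[48,19],[49,0]]
[[9,16],[14,0],[15,9],[18,3],[36,17],[37,0],[46,20],[48,19],[49,0]]
[[9,16],[14,0],[15,9],[18,3],[29,9],[36,17],[37,0],[46,20],[48,19],[49,0]]
[[9,16],[14,0],[15,9],[18,3],[29,9],[36,17],[37,0],[43,9],[46,20],[48,19],[49,0]]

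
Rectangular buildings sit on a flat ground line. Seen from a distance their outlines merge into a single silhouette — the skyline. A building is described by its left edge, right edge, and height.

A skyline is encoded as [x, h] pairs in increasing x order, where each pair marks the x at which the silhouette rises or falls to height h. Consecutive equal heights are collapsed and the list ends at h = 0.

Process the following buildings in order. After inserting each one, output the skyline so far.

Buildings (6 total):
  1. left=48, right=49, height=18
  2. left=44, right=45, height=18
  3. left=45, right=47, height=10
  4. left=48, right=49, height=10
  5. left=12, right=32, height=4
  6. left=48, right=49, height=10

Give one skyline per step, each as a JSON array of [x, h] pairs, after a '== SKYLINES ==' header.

== SKYLINES ==
[[48,18],[49,0]]
[[44,18],[45,0],[48,18],[49,0]]
[[44,18],[45,10],[47,0],[48,18],[49,0]]
[[44,18],[45,10],[47,0],[48,18],[49,0]]
[[12,4],[32,0],[44,18],[45,10],[47,0],[48,18],[49,0]]
[[12,4],[32,0],[44,18],[45,10],[47,0],[48,18],[49,0]]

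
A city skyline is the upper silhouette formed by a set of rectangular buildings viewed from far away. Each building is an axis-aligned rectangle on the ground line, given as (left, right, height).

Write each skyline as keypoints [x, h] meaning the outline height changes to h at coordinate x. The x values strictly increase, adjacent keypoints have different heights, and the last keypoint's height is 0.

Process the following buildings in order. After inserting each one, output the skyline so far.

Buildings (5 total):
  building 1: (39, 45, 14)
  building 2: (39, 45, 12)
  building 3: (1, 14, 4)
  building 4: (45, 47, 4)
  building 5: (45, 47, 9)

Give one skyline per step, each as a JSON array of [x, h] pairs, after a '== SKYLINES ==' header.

== SKYLINES ==
[[39,14],[45,0]]
[[39,14],[45,0]]
[[1,4],[14,0],[39,14],[45,0]]
[[1,4],[14,0],[39,14],[45,4],[47,0]]
[[1,4],[14,0],[39,14],[45,9],[47,0]]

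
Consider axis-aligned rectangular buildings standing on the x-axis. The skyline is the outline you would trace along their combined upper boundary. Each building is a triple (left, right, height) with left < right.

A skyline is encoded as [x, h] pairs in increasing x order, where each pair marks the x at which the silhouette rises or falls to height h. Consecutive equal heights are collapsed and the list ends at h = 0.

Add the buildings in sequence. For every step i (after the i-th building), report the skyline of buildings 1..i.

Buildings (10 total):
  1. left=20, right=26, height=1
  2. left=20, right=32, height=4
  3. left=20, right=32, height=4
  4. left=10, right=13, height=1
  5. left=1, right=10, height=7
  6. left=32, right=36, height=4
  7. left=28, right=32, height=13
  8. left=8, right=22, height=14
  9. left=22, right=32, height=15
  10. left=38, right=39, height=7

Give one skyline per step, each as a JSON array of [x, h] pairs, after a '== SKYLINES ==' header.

== SKYLINES ==
[[20,1],[26,0]]
[[20,4],[32,0]]
[[20,4],[32,0]]
[[10,1],[13,0],[20,4],[32,0]]
[[1,7],[10,1],[13,0],[20,4],[32,0]]
[[1,7],[10,1],[13,0],[20,4],[36,0]]
[[1,7],[10,1],[13,0],[20,4],[28,13],[32,4],[36,0]]
[[1,7],[8,14],[22,4],[28,13],[32,4],[36,0]]
[[1,7],[8,14],[22,15],[32,4],[36,0]]
[[1,7],[8,14],[22,15],[32,4],[36,0],[38,7],[39,0]]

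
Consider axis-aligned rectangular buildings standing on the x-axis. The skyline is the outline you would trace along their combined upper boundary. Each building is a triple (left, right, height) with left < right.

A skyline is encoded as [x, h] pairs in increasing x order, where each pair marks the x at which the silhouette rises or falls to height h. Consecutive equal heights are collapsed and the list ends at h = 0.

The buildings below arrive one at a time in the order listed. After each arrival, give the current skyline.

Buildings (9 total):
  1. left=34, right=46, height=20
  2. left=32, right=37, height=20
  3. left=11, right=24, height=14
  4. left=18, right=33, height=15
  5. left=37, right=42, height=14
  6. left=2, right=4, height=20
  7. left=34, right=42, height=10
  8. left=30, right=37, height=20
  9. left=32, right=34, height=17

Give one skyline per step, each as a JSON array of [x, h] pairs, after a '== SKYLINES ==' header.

== SKYLINES ==
[[34,20],[46,0]]
[[32,20],[46,0]]
[[11,14],[24,0],[32,20],[46,0]]
[[11,14],[18,15],[32,20],[46,0]]
[[11,14],[18,15],[32,20],[46,0]]
[[2,20],[4,0],[11,14],[18,15],[32,20],[46,0]]
[[2,20],[4,0],[11,14],[18,15],[32,20],[46,0]]
[[2,20],[4,0],[11,14],[18,15],[30,20],[46,0]]
[[2,20],[4,0],[11,14],[18,15],[30,20],[46,0]]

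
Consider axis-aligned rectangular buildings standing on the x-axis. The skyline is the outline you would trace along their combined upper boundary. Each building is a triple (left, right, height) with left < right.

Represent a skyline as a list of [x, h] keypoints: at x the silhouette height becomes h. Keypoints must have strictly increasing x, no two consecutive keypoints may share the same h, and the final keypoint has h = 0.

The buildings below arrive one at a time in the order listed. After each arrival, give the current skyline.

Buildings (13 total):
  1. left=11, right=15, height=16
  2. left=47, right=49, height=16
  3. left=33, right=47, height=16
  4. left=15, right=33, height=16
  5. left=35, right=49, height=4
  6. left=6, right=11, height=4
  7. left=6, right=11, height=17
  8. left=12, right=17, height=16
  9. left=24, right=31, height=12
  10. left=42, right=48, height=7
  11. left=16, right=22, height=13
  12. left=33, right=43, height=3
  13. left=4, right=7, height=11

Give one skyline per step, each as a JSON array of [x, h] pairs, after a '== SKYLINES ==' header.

== SKYLINES ==
[[11,16],[15,0]]
[[11,16],[15,0],[47,16],[49,0]]
[[11,16],[15,0],[33,16],[49,0]]
[[11,16],[49,0]]
[[11,16],[49,0]]
[[6,4],[11,16],[49,0]]
[[6,17],[11,16],[49,0]]
[[6,17],[11,16],[49,0]]
[[6,17],[11,16],[49,0]]
[[6,17],[11,16],[49,0]]
[[6,17],[11,16],[49,0]]
[[6,17],[11,16],[49,0]]
[[4,11],[6,17],[11,16],[49,0]]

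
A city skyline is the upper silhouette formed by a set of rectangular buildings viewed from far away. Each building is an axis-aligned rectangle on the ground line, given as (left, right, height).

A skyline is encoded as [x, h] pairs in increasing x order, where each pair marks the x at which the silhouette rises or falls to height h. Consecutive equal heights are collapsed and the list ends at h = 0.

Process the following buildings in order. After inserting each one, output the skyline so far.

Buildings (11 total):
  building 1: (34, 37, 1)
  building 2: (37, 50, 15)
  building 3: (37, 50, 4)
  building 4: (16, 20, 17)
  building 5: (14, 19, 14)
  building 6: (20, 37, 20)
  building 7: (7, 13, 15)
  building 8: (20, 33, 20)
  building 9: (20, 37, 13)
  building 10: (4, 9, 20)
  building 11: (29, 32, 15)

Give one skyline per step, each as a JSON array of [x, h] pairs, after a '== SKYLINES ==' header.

== SKYLINES ==
[[34,1],[37,0]]
[[34,1],[37,15],[50,0]]
[[34,1],[37,15],[50,0]]
[[16,17],[20,0],[34,1],[37,15],[50,0]]
[[14,14],[16,17],[20,0],[34,1],[37,15],[50,0]]
[[14,14],[16,17],[20,20],[37,15],[50,0]]
[[7,15],[13,0],[14,14],[16,17],[20,20],[37,15],[50,0]]
[[7,15],[13,0],[14,14],[16,17],[20,20],[37,15],[50,0]]
[[7,15],[13,0],[14,14],[16,17],[20,20],[37,15],[50,0]]
[[4,20],[9,15],[13,0],[14,14],[16,17],[20,20],[37,15],[50,0]]
[[4,20],[9,15],[13,0],[14,14],[16,17],[20,20],[37,15],[50,0]]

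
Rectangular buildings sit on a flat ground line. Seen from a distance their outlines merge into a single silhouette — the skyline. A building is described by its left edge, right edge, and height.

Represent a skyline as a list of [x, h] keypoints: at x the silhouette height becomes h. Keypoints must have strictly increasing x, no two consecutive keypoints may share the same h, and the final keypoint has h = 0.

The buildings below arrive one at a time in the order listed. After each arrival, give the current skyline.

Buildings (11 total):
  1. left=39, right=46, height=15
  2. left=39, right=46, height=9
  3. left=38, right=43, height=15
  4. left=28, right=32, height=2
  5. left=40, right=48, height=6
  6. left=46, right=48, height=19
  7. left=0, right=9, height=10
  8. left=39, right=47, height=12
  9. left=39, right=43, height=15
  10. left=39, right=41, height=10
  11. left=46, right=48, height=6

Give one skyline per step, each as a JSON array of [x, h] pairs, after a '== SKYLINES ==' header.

== SKYLINES ==
[[39,15],[46,0]]
[[39,15],[46,0]]
[[38,15],[46,0]]
[[28,2],[32,0],[38,15],[46,0]]
[[28,2],[32,0],[38,15],[46,6],[48,0]]
[[28,2],[32,0],[38,15],[46,19],[48,0]]
[[0,10],[9,0],[28,2],[32,0],[38,15],[46,19],[48,0]]
[[0,10],[9,0],[28,2],[32,0],[38,15],[46,19],[48,0]]
[[0,10],[9,0],[28,2],[32,0],[38,15],[46,19],[48,0]]
[[0,10],[9,0],[28,2],[32,0],[38,15],[46,19],[48,0]]
[[0,10],[9,0],[28,2],[32,0],[38,15],[46,19],[48,0]]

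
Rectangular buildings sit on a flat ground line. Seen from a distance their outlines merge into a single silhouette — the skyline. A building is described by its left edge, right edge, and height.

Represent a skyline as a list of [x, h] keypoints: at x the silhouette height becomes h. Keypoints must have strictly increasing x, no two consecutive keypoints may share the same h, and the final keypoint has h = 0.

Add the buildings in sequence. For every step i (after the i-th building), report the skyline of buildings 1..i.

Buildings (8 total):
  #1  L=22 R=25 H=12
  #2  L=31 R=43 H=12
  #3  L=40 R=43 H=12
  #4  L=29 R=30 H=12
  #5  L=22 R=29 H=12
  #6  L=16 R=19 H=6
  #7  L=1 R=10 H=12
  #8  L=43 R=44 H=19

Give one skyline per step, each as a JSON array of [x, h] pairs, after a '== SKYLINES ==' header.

== SKYLINES ==
[[22,12],[25,0]]
[[22,12],[25,0],[31,12],[43,0]]
[[22,12],[25,0],[31,12],[43,0]]
[[22,12],[25,0],[29,12],[30,0],[31,12],[43,0]]
[[22,12],[30,0],[31,12],[43,0]]
[[16,6],[19,0],[22,12],[30,0],[31,12],[43,0]]
[[1,12],[10,0],[16,6],[19,0],[22,12],[30,0],[31,12],[43,0]]
[[1,12],[10,0],[16,6],[19,0],[22,12],[30,0],[31,12],[43,19],[44,0]]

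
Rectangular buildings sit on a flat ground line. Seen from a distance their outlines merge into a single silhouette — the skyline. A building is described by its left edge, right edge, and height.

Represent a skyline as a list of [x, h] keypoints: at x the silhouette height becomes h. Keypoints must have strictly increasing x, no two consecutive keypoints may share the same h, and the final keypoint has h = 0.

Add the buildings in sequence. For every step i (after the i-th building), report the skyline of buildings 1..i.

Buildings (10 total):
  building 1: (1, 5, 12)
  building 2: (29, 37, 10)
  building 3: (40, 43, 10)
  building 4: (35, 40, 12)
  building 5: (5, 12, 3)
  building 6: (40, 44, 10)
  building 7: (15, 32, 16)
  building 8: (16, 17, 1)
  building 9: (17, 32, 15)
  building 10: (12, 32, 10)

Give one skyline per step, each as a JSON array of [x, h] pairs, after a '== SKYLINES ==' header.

== SKYLINES ==
[[1,12],[5,0]]
[[1,12],[5,0],[29,10],[37,0]]
[[1,12],[5,0],[29,10],[37,0],[40,10],[43,0]]
[[1,12],[5,0],[29,10],[35,12],[40,10],[43,0]]
[[1,12],[5,3],[12,0],[29,10],[35,12],[40,10],[43,0]]
[[1,12],[5,3],[12,0],[29,10],[35,12],[40,10],[44,0]]
[[1,12],[5,3],[12,0],[15,16],[32,10],[35,12],[40,10],[44,0]]
[[1,12],[5,3],[12,0],[15,16],[32,10],[35,12],[40,10],[44,0]]
[[1,12],[5,3],[12,0],[15,16],[32,10],[35,12],[40,10],[44,0]]
[[1,12],[5,3],[12,10],[15,16],[32,10],[35,12],[40,10],[44,0]]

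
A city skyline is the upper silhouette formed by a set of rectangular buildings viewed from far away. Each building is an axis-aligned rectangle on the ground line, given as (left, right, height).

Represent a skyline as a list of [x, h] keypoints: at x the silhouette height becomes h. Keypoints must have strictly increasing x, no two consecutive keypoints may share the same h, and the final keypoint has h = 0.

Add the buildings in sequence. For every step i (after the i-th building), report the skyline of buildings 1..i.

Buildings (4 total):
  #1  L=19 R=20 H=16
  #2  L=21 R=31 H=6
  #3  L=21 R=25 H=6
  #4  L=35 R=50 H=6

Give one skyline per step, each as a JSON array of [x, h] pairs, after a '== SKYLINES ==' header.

== SKYLINES ==
[[19,16],[20,0]]
[[19,16],[20,0],[21,6],[31,0]]
[[19,16],[20,0],[21,6],[31,0]]
[[19,16],[20,0],[21,6],[31,0],[35,6],[50,0]]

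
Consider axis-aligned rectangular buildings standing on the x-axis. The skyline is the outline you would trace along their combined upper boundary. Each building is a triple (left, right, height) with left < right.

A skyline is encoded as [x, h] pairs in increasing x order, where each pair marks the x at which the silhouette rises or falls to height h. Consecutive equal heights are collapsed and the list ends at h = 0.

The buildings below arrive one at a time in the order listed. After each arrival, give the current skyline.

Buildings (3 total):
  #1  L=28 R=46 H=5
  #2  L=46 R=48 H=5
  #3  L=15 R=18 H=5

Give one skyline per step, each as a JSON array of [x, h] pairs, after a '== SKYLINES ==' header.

== SKYLINES ==
[[28,5],[46,0]]
[[28,5],[48,0]]
[[15,5],[18,0],[28,5],[48,0]]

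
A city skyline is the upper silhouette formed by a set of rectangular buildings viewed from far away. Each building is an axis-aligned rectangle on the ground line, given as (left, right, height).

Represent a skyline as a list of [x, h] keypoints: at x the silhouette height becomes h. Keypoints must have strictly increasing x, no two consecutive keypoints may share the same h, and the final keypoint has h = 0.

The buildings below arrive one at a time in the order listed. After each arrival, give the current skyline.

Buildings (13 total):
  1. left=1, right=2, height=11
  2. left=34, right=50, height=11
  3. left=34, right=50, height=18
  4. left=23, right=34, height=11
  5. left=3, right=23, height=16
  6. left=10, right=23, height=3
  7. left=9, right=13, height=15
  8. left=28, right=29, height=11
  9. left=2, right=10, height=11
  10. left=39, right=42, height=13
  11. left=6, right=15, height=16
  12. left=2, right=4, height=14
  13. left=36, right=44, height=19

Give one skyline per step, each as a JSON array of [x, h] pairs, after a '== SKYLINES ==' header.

== SKYLINES ==
[[1,11],[2,0]]
[[1,11],[2,0],[34,11],[50,0]]
[[1,11],[2,0],[34,18],[50,0]]
[[1,11],[2,0],[23,11],[34,18],[50,0]]
[[1,11],[2,0],[3,16],[23,11],[34,18],[50,0]]
[[1,11],[2,0],[3,16],[23,11],[34,18],[50,0]]
[[1,11],[2,0],[3,16],[23,11],[34,18],[50,0]]
[[1,11],[2,0],[3,16],[23,11],[34,18],[50,0]]
[[1,11],[3,16],[23,11],[34,18],[50,0]]
[[1,11],[3,16],[23,11],[34,18],[50,0]]
[[1,11],[3,16],[23,11],[34,18],[50,0]]
[[1,11],[2,14],[3,16],[23,11],[34,18],[50,0]]
[[1,11],[2,14],[3,16],[23,11],[34,18],[36,19],[44,18],[50,0]]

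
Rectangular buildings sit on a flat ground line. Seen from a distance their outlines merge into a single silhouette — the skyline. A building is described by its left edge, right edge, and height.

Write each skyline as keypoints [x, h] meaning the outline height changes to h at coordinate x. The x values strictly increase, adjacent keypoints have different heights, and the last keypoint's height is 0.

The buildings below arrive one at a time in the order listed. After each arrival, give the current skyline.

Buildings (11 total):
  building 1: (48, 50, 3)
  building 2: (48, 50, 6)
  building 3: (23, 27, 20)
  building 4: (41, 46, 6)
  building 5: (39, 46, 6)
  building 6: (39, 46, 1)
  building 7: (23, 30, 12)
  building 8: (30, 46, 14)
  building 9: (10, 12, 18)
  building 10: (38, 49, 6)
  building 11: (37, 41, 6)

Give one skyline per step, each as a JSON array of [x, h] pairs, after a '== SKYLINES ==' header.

== SKYLINES ==
[[48,3],[50,0]]
[[48,6],[50,0]]
[[23,20],[27,0],[48,6],[50,0]]
[[23,20],[27,0],[41,6],[46,0],[48,6],[50,0]]
[[23,20],[27,0],[39,6],[46,0],[48,6],[50,0]]
[[23,20],[27,0],[39,6],[46,0],[48,6],[50,0]]
[[23,20],[27,12],[30,0],[39,6],[46,0],[48,6],[50,0]]
[[23,20],[27,12],[30,14],[46,0],[48,6],[50,0]]
[[10,18],[12,0],[23,20],[27,12],[30,14],[46,0],[48,6],[50,0]]
[[10,18],[12,0],[23,20],[27,12],[30,14],[46,6],[50,0]]
[[10,18],[12,0],[23,20],[27,12],[30,14],[46,6],[50,0]]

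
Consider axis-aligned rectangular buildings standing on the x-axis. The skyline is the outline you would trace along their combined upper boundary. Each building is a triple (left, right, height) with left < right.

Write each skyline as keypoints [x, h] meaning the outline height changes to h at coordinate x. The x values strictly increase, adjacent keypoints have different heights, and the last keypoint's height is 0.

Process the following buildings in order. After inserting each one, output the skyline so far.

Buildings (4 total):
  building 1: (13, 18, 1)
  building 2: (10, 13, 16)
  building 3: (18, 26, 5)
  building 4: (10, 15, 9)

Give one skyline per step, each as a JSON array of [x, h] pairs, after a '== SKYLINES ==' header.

== SKYLINES ==
[[13,1],[18,0]]
[[10,16],[13,1],[18,0]]
[[10,16],[13,1],[18,5],[26,0]]
[[10,16],[13,9],[15,1],[18,5],[26,0]]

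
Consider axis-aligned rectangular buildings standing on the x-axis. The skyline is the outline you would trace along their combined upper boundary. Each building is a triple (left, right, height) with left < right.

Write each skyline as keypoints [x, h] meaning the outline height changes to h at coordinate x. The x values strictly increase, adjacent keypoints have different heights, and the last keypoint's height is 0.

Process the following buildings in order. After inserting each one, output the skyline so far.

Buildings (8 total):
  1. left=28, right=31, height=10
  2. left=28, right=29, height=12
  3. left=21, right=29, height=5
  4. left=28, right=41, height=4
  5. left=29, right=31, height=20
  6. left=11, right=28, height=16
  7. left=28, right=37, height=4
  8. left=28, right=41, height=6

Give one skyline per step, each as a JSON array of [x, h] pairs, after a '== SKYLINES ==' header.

== SKYLINES ==
[[28,10],[31,0]]
[[28,12],[29,10],[31,0]]
[[21,5],[28,12],[29,10],[31,0]]
[[21,5],[28,12],[29,10],[31,4],[41,0]]
[[21,5],[28,12],[29,20],[31,4],[41,0]]
[[11,16],[28,12],[29,20],[31,4],[41,0]]
[[11,16],[28,12],[29,20],[31,4],[41,0]]
[[11,16],[28,12],[29,20],[31,6],[41,0]]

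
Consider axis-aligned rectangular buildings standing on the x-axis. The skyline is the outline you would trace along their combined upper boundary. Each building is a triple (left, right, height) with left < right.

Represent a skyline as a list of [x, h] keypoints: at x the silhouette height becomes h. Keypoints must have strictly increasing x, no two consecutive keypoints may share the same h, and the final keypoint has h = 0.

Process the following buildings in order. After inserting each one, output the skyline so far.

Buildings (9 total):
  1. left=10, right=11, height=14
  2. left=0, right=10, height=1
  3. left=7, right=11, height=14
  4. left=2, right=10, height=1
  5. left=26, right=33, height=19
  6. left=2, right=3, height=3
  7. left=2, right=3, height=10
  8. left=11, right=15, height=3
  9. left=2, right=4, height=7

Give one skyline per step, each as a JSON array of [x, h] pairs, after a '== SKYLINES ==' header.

== SKYLINES ==
[[10,14],[11,0]]
[[0,1],[10,14],[11,0]]
[[0,1],[7,14],[11,0]]
[[0,1],[7,14],[11,0]]
[[0,1],[7,14],[11,0],[26,19],[33,0]]
[[0,1],[2,3],[3,1],[7,14],[11,0],[26,19],[33,0]]
[[0,1],[2,10],[3,1],[7,14],[11,0],[26,19],[33,0]]
[[0,1],[2,10],[3,1],[7,14],[11,3],[15,0],[26,19],[33,0]]
[[0,1],[2,10],[3,7],[4,1],[7,14],[11,3],[15,0],[26,19],[33,0]]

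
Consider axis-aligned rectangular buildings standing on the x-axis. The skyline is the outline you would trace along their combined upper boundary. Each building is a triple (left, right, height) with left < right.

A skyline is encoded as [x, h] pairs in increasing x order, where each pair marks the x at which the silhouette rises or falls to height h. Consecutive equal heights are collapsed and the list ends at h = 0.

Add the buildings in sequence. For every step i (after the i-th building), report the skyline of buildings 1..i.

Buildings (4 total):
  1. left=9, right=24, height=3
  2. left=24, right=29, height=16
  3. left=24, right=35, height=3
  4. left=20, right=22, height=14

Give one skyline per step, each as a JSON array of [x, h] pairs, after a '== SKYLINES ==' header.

== SKYLINES ==
[[9,3],[24,0]]
[[9,3],[24,16],[29,0]]
[[9,3],[24,16],[29,3],[35,0]]
[[9,3],[20,14],[22,3],[24,16],[29,3],[35,0]]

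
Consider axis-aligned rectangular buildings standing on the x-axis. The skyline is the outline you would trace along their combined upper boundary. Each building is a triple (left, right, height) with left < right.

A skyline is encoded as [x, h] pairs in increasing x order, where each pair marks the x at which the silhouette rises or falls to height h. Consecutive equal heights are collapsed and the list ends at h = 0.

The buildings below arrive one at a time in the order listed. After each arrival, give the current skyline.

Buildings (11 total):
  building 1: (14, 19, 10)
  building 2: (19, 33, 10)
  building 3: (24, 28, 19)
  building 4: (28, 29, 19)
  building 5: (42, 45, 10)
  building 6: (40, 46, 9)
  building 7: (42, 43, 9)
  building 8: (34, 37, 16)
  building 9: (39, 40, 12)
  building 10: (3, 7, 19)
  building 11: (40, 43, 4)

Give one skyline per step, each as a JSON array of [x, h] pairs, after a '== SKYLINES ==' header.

== SKYLINES ==
[[14,10],[19,0]]
[[14,10],[33,0]]
[[14,10],[24,19],[28,10],[33,0]]
[[14,10],[24,19],[29,10],[33,0]]
[[14,10],[24,19],[29,10],[33,0],[42,10],[45,0]]
[[14,10],[24,19],[29,10],[33,0],[40,9],[42,10],[45,9],[46,0]]
[[14,10],[24,19],[29,10],[33,0],[40,9],[42,10],[45,9],[46,0]]
[[14,10],[24,19],[29,10],[33,0],[34,16],[37,0],[40,9],[42,10],[45,9],[46,0]]
[[14,10],[24,19],[29,10],[33,0],[34,16],[37,0],[39,12],[40,9],[42,10],[45,9],[46,0]]
[[3,19],[7,0],[14,10],[24,19],[29,10],[33,0],[34,16],[37,0],[39,12],[40,9],[42,10],[45,9],[46,0]]
[[3,19],[7,0],[14,10],[24,19],[29,10],[33,0],[34,16],[37,0],[39,12],[40,9],[42,10],[45,9],[46,0]]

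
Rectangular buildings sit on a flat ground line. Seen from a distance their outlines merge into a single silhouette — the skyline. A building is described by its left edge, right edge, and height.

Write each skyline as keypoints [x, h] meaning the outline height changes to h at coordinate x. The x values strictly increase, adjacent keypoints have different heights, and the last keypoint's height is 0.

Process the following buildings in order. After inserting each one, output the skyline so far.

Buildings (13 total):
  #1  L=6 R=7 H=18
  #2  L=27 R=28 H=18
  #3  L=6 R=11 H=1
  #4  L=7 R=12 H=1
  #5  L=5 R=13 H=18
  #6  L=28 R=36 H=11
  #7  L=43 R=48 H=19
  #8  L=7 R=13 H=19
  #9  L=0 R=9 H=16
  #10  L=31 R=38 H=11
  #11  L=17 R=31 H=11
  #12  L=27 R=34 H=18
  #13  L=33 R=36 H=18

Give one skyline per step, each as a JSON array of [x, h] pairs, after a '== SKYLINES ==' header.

== SKYLINES ==
[[6,18],[7,0]]
[[6,18],[7,0],[27,18],[28,0]]
[[6,18],[7,1],[11,0],[27,18],[28,0]]
[[6,18],[7,1],[12,0],[27,18],[28,0]]
[[5,18],[13,0],[27,18],[28,0]]
[[5,18],[13,0],[27,18],[28,11],[36,0]]
[[5,18],[13,0],[27,18],[28,11],[36,0],[43,19],[48,0]]
[[5,18],[7,19],[13,0],[27,18],[28,11],[36,0],[43,19],[48,0]]
[[0,16],[5,18],[7,19],[13,0],[27,18],[28,11],[36,0],[43,19],[48,0]]
[[0,16],[5,18],[7,19],[13,0],[27,18],[28,11],[38,0],[43,19],[48,0]]
[[0,16],[5,18],[7,19],[13,0],[17,11],[27,18],[28,11],[38,0],[43,19],[48,0]]
[[0,16],[5,18],[7,19],[13,0],[17,11],[27,18],[34,11],[38,0],[43,19],[48,0]]
[[0,16],[5,18],[7,19],[13,0],[17,11],[27,18],[36,11],[38,0],[43,19],[48,0]]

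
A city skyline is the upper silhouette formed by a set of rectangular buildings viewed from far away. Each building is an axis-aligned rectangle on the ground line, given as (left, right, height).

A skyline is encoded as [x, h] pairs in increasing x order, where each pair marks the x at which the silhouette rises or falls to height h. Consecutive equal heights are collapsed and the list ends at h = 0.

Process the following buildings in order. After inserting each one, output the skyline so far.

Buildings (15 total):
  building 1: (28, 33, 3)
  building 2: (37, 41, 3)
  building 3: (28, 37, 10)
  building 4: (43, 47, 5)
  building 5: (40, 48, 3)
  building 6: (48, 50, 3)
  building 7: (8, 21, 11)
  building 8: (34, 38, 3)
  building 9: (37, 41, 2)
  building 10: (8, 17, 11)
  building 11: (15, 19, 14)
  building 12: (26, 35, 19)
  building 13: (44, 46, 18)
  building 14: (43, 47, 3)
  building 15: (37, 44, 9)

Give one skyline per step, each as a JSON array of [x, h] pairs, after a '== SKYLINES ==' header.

== SKYLINES ==
[[28,3],[33,0]]
[[28,3],[33,0],[37,3],[41,0]]
[[28,10],[37,3],[41,0]]
[[28,10],[37,3],[41,0],[43,5],[47,0]]
[[28,10],[37,3],[43,5],[47,3],[48,0]]
[[28,10],[37,3],[43,5],[47,3],[50,0]]
[[8,11],[21,0],[28,10],[37,3],[43,5],[47,3],[50,0]]
[[8,11],[21,0],[28,10],[37,3],[43,5],[47,3],[50,0]]
[[8,11],[21,0],[28,10],[37,3],[43,5],[47,3],[50,0]]
[[8,11],[21,0],[28,10],[37,3],[43,5],[47,3],[50,0]]
[[8,11],[15,14],[19,11],[21,0],[28,10],[37,3],[43,5],[47,3],[50,0]]
[[8,11],[15,14],[19,11],[21,0],[26,19],[35,10],[37,3],[43,5],[47,3],[50,0]]
[[8,11],[15,14],[19,11],[21,0],[26,19],[35,10],[37,3],[43,5],[44,18],[46,5],[47,3],[50,0]]
[[8,11],[15,14],[19,11],[21,0],[26,19],[35,10],[37,3],[43,5],[44,18],[46,5],[47,3],[50,0]]
[[8,11],[15,14],[19,11],[21,0],[26,19],[35,10],[37,9],[44,18],[46,5],[47,3],[50,0]]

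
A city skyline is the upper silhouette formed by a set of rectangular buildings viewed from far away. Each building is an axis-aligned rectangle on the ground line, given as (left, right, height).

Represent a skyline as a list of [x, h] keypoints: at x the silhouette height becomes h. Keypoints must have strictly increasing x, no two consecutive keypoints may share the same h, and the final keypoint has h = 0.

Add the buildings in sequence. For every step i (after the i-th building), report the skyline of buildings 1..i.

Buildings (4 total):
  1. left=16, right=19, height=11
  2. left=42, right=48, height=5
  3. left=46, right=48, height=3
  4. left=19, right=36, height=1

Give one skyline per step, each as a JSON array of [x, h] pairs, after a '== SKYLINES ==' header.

== SKYLINES ==
[[16,11],[19,0]]
[[16,11],[19,0],[42,5],[48,0]]
[[16,11],[19,0],[42,5],[48,0]]
[[16,11],[19,1],[36,0],[42,5],[48,0]]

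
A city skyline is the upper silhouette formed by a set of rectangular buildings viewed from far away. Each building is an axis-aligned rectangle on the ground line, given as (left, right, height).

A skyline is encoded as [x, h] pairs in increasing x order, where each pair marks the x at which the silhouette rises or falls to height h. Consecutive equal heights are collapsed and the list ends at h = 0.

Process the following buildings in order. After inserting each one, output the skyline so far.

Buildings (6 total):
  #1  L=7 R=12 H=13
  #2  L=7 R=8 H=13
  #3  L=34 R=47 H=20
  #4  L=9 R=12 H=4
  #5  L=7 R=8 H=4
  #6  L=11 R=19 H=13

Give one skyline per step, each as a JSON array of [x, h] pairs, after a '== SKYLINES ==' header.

== SKYLINES ==
[[7,13],[12,0]]
[[7,13],[12,0]]
[[7,13],[12,0],[34,20],[47,0]]
[[7,13],[12,0],[34,20],[47,0]]
[[7,13],[12,0],[34,20],[47,0]]
[[7,13],[19,0],[34,20],[47,0]]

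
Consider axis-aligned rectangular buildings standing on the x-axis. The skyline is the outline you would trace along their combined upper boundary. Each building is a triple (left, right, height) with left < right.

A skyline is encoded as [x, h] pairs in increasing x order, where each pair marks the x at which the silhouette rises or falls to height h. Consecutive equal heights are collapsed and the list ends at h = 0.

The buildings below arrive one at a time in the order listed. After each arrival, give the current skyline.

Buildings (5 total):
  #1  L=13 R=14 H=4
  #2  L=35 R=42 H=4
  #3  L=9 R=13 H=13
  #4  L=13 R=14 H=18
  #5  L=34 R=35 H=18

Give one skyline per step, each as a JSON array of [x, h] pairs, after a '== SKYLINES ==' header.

== SKYLINES ==
[[13,4],[14,0]]
[[13,4],[14,0],[35,4],[42,0]]
[[9,13],[13,4],[14,0],[35,4],[42,0]]
[[9,13],[13,18],[14,0],[35,4],[42,0]]
[[9,13],[13,18],[14,0],[34,18],[35,4],[42,0]]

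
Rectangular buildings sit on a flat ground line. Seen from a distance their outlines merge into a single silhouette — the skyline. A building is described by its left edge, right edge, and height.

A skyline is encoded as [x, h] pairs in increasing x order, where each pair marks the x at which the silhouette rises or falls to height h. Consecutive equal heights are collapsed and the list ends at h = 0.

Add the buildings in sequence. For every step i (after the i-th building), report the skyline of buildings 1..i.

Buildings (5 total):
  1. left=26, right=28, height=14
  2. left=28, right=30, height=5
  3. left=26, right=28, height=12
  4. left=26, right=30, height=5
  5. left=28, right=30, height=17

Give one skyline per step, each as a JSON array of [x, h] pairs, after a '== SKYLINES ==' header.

== SKYLINES ==
[[26,14],[28,0]]
[[26,14],[28,5],[30,0]]
[[26,14],[28,5],[30,0]]
[[26,14],[28,5],[30,0]]
[[26,14],[28,17],[30,0]]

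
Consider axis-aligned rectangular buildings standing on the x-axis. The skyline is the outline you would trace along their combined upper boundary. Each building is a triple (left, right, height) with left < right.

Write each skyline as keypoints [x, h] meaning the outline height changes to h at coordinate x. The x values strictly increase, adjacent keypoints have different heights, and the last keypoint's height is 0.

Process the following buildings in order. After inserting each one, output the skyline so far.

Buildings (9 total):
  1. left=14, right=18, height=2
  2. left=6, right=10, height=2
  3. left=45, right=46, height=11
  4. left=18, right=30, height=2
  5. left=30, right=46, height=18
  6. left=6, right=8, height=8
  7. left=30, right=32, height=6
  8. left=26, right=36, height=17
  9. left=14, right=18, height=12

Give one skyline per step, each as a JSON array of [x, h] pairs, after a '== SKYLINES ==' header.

== SKYLINES ==
[[14,2],[18,0]]
[[6,2],[10,0],[14,2],[18,0]]
[[6,2],[10,0],[14,2],[18,0],[45,11],[46,0]]
[[6,2],[10,0],[14,2],[30,0],[45,11],[46,0]]
[[6,2],[10,0],[14,2],[30,18],[46,0]]
[[6,8],[8,2],[10,0],[14,2],[30,18],[46,0]]
[[6,8],[8,2],[10,0],[14,2],[30,18],[46,0]]
[[6,8],[8,2],[10,0],[14,2],[26,17],[30,18],[46,0]]
[[6,8],[8,2],[10,0],[14,12],[18,2],[26,17],[30,18],[46,0]]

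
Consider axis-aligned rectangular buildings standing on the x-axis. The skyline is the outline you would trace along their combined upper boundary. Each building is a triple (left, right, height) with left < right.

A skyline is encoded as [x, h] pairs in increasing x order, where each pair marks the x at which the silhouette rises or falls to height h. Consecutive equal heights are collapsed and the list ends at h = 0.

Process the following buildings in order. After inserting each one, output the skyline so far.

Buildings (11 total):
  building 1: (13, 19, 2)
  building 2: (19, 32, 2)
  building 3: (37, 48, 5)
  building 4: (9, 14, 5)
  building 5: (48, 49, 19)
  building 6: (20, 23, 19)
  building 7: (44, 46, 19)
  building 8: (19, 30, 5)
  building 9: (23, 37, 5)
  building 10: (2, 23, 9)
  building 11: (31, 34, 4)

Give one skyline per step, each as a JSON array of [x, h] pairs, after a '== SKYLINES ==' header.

== SKYLINES ==
[[13,2],[19,0]]
[[13,2],[32,0]]
[[13,2],[32,0],[37,5],[48,0]]
[[9,5],[14,2],[32,0],[37,5],[48,0]]
[[9,5],[14,2],[32,0],[37,5],[48,19],[49,0]]
[[9,5],[14,2],[20,19],[23,2],[32,0],[37,5],[48,19],[49,0]]
[[9,5],[14,2],[20,19],[23,2],[32,0],[37,5],[44,19],[46,5],[48,19],[49,0]]
[[9,5],[14,2],[19,5],[20,19],[23,5],[30,2],[32,0],[37,5],[44,19],[46,5],[48,19],[49,0]]
[[9,5],[14,2],[19,5],[20,19],[23,5],[44,19],[46,5],[48,19],[49,0]]
[[2,9],[20,19],[23,5],[44,19],[46,5],[48,19],[49,0]]
[[2,9],[20,19],[23,5],[44,19],[46,5],[48,19],[49,0]]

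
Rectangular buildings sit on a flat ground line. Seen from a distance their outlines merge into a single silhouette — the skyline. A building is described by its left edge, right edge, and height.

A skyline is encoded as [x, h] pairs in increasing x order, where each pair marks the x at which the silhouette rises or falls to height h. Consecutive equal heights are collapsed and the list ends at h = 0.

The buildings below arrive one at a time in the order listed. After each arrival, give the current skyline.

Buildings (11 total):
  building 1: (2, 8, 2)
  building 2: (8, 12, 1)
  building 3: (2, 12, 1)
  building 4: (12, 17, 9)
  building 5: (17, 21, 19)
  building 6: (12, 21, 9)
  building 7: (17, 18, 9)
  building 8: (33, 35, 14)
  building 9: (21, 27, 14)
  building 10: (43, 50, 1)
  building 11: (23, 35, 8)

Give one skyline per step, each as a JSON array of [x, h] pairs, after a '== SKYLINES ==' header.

== SKYLINES ==
[[2,2],[8,0]]
[[2,2],[8,1],[12,0]]
[[2,2],[8,1],[12,0]]
[[2,2],[8,1],[12,9],[17,0]]
[[2,2],[8,1],[12,9],[17,19],[21,0]]
[[2,2],[8,1],[12,9],[17,19],[21,0]]
[[2,2],[8,1],[12,9],[17,19],[21,0]]
[[2,2],[8,1],[12,9],[17,19],[21,0],[33,14],[35,0]]
[[2,2],[8,1],[12,9],[17,19],[21,14],[27,0],[33,14],[35,0]]
[[2,2],[8,1],[12,9],[17,19],[21,14],[27,0],[33,14],[35,0],[43,1],[50,0]]
[[2,2],[8,1],[12,9],[17,19],[21,14],[27,8],[33,14],[35,0],[43,1],[50,0]]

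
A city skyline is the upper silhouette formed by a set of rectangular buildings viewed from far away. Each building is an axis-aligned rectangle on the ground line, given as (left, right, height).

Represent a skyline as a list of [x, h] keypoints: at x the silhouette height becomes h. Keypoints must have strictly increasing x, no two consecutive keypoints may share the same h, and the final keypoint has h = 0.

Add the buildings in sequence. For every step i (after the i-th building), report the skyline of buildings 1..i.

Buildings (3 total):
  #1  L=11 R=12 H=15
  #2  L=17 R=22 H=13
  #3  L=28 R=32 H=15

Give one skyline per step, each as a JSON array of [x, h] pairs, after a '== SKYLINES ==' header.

== SKYLINES ==
[[11,15],[12,0]]
[[11,15],[12,0],[17,13],[22,0]]
[[11,15],[12,0],[17,13],[22,0],[28,15],[32,0]]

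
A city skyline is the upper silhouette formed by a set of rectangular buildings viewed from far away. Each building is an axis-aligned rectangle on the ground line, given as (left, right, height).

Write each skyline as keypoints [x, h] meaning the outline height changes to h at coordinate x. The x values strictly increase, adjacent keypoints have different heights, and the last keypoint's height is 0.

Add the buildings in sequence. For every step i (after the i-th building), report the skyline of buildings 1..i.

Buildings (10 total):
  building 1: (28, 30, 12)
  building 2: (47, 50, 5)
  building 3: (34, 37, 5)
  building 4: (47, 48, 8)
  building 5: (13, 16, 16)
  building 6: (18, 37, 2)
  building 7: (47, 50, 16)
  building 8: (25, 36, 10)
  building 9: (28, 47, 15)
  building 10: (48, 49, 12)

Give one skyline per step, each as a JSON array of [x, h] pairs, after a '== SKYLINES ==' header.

== SKYLINES ==
[[28,12],[30,0]]
[[28,12],[30,0],[47,5],[50,0]]
[[28,12],[30,0],[34,5],[37,0],[47,5],[50,0]]
[[28,12],[30,0],[34,5],[37,0],[47,8],[48,5],[50,0]]
[[13,16],[16,0],[28,12],[30,0],[34,5],[37,0],[47,8],[48,5],[50,0]]
[[13,16],[16,0],[18,2],[28,12],[30,2],[34,5],[37,0],[47,8],[48,5],[50,0]]
[[13,16],[16,0],[18,2],[28,12],[30,2],[34,5],[37,0],[47,16],[50,0]]
[[13,16],[16,0],[18,2],[25,10],[28,12],[30,10],[36,5],[37,0],[47,16],[50,0]]
[[13,16],[16,0],[18,2],[25,10],[28,15],[47,16],[50,0]]
[[13,16],[16,0],[18,2],[25,10],[28,15],[47,16],[50,0]]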